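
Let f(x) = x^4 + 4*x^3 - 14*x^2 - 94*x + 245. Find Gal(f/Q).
4T5: S_4

The polynomial is an irreducible quartic over Q and its discriminant is 745042256, which is not a perfect square, so the Galois group is not contained in A_4. The resolvent cubic y^3 + 14*y^2 - 1356*y - 26476 is irreducible over Q. An irreducible resolvent with non-square discriminant gives S_4.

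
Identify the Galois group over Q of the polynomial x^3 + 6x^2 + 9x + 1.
C_3 (order 3)

The polynomial is an irreducible cubic over Q and its discriminant is 81 = 9^2, a perfect square. For an irreducible cubic, a square discriminant forces the Galois group to be A_3, the cyclic group of order 3.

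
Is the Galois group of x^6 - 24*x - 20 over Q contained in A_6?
Yes

The polynomial is irreducible of degree 6 over Q. Its discriminant is 746496000000 = 864000^2, a perfect square. A Galois group lies in the alternating group exactly when the discriminant is a square in Q, so the Galois group (A_6) is contained in A_6.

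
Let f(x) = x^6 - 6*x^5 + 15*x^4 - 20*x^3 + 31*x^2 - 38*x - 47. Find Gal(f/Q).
6T7: S_4

The polynomial f is an irreducible sextic over Q, so G = Gal(f/Q) is one of the 16 transitive subgroups 6T1, ..., 6T16 of S_6. The discriminant of f is 66039417143296 = 8126464^2, a perfect square, so G is contained in A_6. The transitive groups of degree 6 contained in A_6 are: A_4 (6T4, order 12), S_4 (6T7, order 24), (C_3 x C_3) : C_4 (6T10, order 36), PSL(2,5) (6T12, order 60), A_6 (6T15, order 360). By Dedekind's theorem, for a prime p not dividing disc(f) the degrees of the irreducible factors of f mod p form the cycle type of an element of G. Factoring f modulo the 79 such primes p <= 419 (skipping 2, 31, which divide the discriminant), each new pattern first appears at: mod 3: f = (x^2 + x + 2)(x^4 + 2x^3 + 2x^2 + x + 2), pattern 4+2; mod 5: f = (x^3 + 4x + 3)(x^3 + 4x^2 + x + 1), pattern 3+3; mod 11: f = (x + 4)(x + 5)(x^2 + x + 4)(x^2 + 6x + 10), pattern 2+2+1+1; mod 67: f = (x + 3)(x + 5)(x + 21)(x + 44)(x + 60)(x + 62), pattern 1+1+1+1+1+1. No other pattern occurs in this range, so the set of observed cycle types is {4+2, 3+3, 2+2+1+1, 1+1+1+1+1+1}. The candidates containing elements of all these cycle types are S_4 (6T7) of order 24, (C_3 x C_3) : C_4 (6T10) of order 36, A_6 (6T15) of order 360; the others are excluded. The observed types are precisely the cycle types that occur in S_4 (6T7). Each of the other remaining candidates has further cycle types, and by the Chebotarev density theorem the matching factorization patterns would occur for a proportion of primes equal to their share of the group: (C_3 x C_3) : C_4 (6T10) additionally contains elements of type 3+1+1+1 (4 of its 36 elements, about 11% of primes); A_6 (6T15) additionally contains elements of type 5+1, 3+1+1+1 (184 of its 360 elements, about 51% of primes). None of the 79 primes tested shows any such pattern (for each of these groups the chance of that is below 10^-4), which rules them out. Hence G = S_4 (6T7), of order 24.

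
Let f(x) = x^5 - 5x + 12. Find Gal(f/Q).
The polynomial f is an irreducible quintic over Q, so G = Gal(f/Q) is a transitive subgroup of S_5: one of C_5 (5T1, order 5), D_5 (5T2, order 10), F_20 (5T3, order 20), A_5 (5T4, order 60) or S_5 (5T5, order 120). The discriminant of f is 64000000 = 8000^2, a perfect square, so G is contained in A_5. The transitive groups of degree 5 contained in A_5 are: C_5 (5T1, order 5), D_5 (5T2, order 10), A_5 (5T4, order 60). By Dedekind's theorem, for a prime p not dividing disc(f) the degrees of the irreducible factors of f mod p form the cycle type of an element of G. Factoring f modulo the 23 such primes p <= 97 (skipping 2, 5, which divide the discriminant), each new pattern first appears at: mod 3: f = (x)(x^2 + x + 2)(x^2 + 2x + 2), pattern 2+2+1; mod 7: f = (x^5 + 2x + 5), pattern 5. No other pattern occurs in this range, so the set of observed cycle types is {2+2+1, 5}. The candidates containing elements of all these cycle types are D_5 (5T2) of order 10, A_5 (5T4) of order 60; the others are excluded. The observed types are precisely the cycle types that occur in D_5 (5T2) (apart from the identity). Each of the other remaining candidates has further cycle types, and by the Chebotarev density theorem the matching factorization patterns would occur for a proportion of primes equal to their share of the group: A_5 (5T4) additionally contains elements of type 3+1+1 (20 of its 60 elements, about 33% of primes). None of the 23 primes tested shows any such pattern (for each of these groups the chance of that is below 10^-4), which rules them out. Hence G = D_5 (5T2), of order 10.

D_5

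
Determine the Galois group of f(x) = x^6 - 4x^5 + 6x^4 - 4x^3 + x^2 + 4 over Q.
The polynomial f is an irreducible sextic over Q, so G = Gal(f/Q) is one of the 16 transitive subgroups 6T1, ..., 6T16 of S_6. The discriminant of f is -48037888, which is not a perfect square, so G is not contained in A_6. The transitive groups of degree 6 not contained in A_6 are: C_6 (6T1, order 6), S_3 (6T2, order 6), D_6 (6T3, order 12), C_3 x S_3 (6T5, order 18), A_4 x C_2 (6T6, order 24), S_4 (6T8, order 24), S_3 x S_3 (6T9, order 36), S_4 x C_2 (6T11, order 48), (S_3 x S_3) : C_2 (6T13, order 72), PGL(2,5) (6T14, order 120), S_6 (6T16, order 720). By Dedekind's theorem, for a prime p not dividing disc(f) the degrees of the irreducible factors of f mod p form the cycle type of an element of G. Factoring f modulo the 29 such primes p <= 113 (skipping 2, which divides the discriminant), each new pattern first appears at: mod 3: f = (x^6 + 2x^5 + 2x^3 + x^2 + 1), pattern 6; mod 5: f = (x + 1)(x^2 + 2x + 4)(x^3 + 3x^2 + x + 1), pattern 3+2+1; mod 7: f = (x^2 + 3x + 1)(x^4 + 5x^2 + 2x + 4), pattern 4+2; mod 17: f = (x^3 + 15x^2 + x + 8)(x^3 + 15x^2 + x + 9), pattern 3+3; mod 19: f = (x^2 + x + 6)(x^2 + 4x + 11)(x^2 + 10x + 11), pattern 2+2+2; mod 37: f = (x + 9)(x + 34)(x^2 + x + 4)(x^2 + 26x + 26), pattern 2+2+1+1; mod 41: f = (x + 2)(x + 4)(x + 33)(x^3 + 39x^2 + x + 23), pattern 3+1+1+1; mod 113: f = (x + 8)(x + 26)(x + 77)(x + 102)(x^2 + 9x + 100), pattern 2+1+1+1+1. No other pattern occurs in this range, so the set of observed cycle types is {6, 3+2+1, 4+2, 3+3, 2+2+2, 2+2+1+1, 3+1+1+1, 2+1+1+1+1}. The candidates containing elements of all these cycle types are (S_3 x S_3) : C_2 (6T13) of order 72, S_6 (6T16) of order 720; the others are excluded. The observed types are precisely the cycle types that occur in (S_3 x S_3) : C_2 (6T13) (apart from the identity). Each of the other remaining candidates has further cycle types, and by the Chebotarev density theorem the matching factorization patterns would occur for a proportion of primes equal to their share of the group: S_6 (6T16) additionally contains elements of type 5+1, 4+1+1 (234 of its 720 elements, about 32% of primes). None of the 29 primes tested shows any such pattern (for each of these groups the chance of that is below 10^-4), which rules them out. Hence G = (S_3 x S_3) : C_2 (6T13), of order 72.

(S_3 x S_3) : C_2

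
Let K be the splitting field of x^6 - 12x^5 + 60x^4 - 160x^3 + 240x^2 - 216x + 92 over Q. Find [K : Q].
The degree of the splitting field over Q equals the order of the Galois group, so first determine the group. The polynomial f is an irreducible sextic over Q, so G = Gal(f/Q) is one of the 16 transitive subgroups 6T1, ..., 6T16 of S_6. The discriminant of f is 746496000000 = 864000^2, a perfect square, so G is contained in A_6. The transitive groups of degree 6 contained in A_6 are: A_4 (6T4, order 12), S_4 (6T7, order 24), (C_3 x C_3) : C_4 (6T10, order 36), PSL(2,5) (6T12, order 60), A_6 (6T15, order 360). By Dedekind's theorem, for a prime p not dividing disc(f) the degrees of the irreducible factors of f mod p form the cycle type of an element of G. Factoring f modulo the 6 such primes p <= 23 (skipping 2, 3, 5, which divide the discriminant), each new pattern first appears at: mod 7: f = (x + 2)(x^5 + 4x^3 + 2x + 4), pattern 5+1; mod 23: f = (x)(x + 9)(x + 14)(x^3 + 11x^2 + 3x + 18), pattern 3+1+1+1. No other pattern occurs in this range, so the set of observed cycle types is {5+1, 3+1+1+1}. Among the candidates above, the only group containing elements of all these cycle types is A_6 (6T15) — each of A_4 (6T4), S_4 (6T7), (C_3 x C_3) : C_4 (6T10), PSL(2,5) (6T12) lacks at least one of them. Hence G = A_6 (6T15), of order 360. The Galois group A_6 (6T15) has order 360, so the splitting field has degree 360 over Q.

360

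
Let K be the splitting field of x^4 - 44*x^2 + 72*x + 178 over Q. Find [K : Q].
8

The degree of the splitting field over Q equals the order of the Galois group, so first determine the group. The polynomial is an irreducible quartic over Q and its discriminant is -538970112, which is not a perfect square, so the Galois group is not contained in A_4. The resolvent cubic y^3 + 44*y^2 - 712*y - 36512 has exactly one rational root, so the Galois group is C_4 or D_4. The quartic remains irreducible over Q(sqrt(disc)), so the group is D_4. The Galois group D_4 (4T3) has order 8, so the splitting field has degree 8 over Q.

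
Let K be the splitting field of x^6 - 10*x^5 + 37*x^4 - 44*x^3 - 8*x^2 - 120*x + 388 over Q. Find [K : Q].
The degree of the splitting field over Q equals the order of the Galois group, so first determine the group. The polynomial f is an irreducible sextic over Q, so G = Gal(f/Q) is one of the 16 transitive subgroups 6T1, ..., 6T16 of S_6. The discriminant of f is -3767550835949568, which is not a perfect square, so G is not contained in A_6. The transitive groups of degree 6 not contained in A_6 are: C_6 (6T1, order 6), S_3 (6T2, order 6), D_6 (6T3, order 12), C_3 x S_3 (6T5, order 18), A_4 x C_2 (6T6, order 24), S_4 (6T8, order 24), S_3 x S_3 (6T9, order 36), S_4 x C_2 (6T11, order 48), (S_3 x S_3) : C_2 (6T13, order 72), PGL(2,5) (6T14, order 120), S_6 (6T16, order 720). By Dedekind's theorem, for a prime p not dividing disc(f) the degrees of the irreducible factors of f mod p form the cycle type of an element of G. Factoring f modulo the 27 such primes p <= 113 (skipping 2, 3, 41, which divide the discriminant), each new pattern first appears at: mod 5: f = (x + 3)(x^2 + 2x + 3)(x^3 + 3x + 2), pattern 3+2+1; mod 7: f = (x^2 + 6x + 6)(x^4 + 5x^3 + x^2 + 4x + 4), pattern 4+2; mod 17: f = (x^3 + 12x^2 + 13x + 4)(x^3 + 12x^2 + 16x + 12), pattern 3+3; mod 19: f = (x^2 + 4x + 8)(x^2 + 9x + 17)(x^2 + 15x + 9), pattern 2+2+2; mod 31: f = (x^6 + 21x^5 + 6x^4 + 18x^3 + 23x^2 + 4x + 16), pattern 6; mod 37: f = (x + 1)(x + 2)(x^2 + 30x + 21)(x^2 + 31x + 11), pattern 2+2+1+1; mod 61: f = (x + 25)(x + 32)(x + 60)(x^3 + 56x^2 + x + 23), pattern 3+1+1+1; mod 113: f = (x + 9)(x + 29)(x + 30)(x + 70)(x^2 + 78x + 62), pattern 2+1+1+1+1. No other pattern occurs in this range, so the set of observed cycle types is {3+2+1, 4+2, 3+3, 2+2+2, 6, 2+2+1+1, 3+1+1+1, 2+1+1+1+1}. The candidates containing elements of all these cycle types are (S_3 x S_3) : C_2 (6T13) of order 72, S_6 (6T16) of order 720; the others are excluded. The observed types are precisely the cycle types that occur in (S_3 x S_3) : C_2 (6T13) (apart from the identity). Each of the other remaining candidates has further cycle types, and by the Chebotarev density theorem the matching factorization patterns would occur for a proportion of primes equal to their share of the group: S_6 (6T16) additionally contains elements of type 5+1, 4+1+1 (234 of its 720 elements, about 32% of primes). None of the 27 primes tested shows any such pattern (for each of these groups the chance of that is below 10^-4), which rules them out. Hence G = (S_3 x S_3) : C_2 (6T13), of order 72. The Galois group (S_3 x S_3) : C_2 (6T13) has order 72, so the splitting field has degree 72 over Q.

72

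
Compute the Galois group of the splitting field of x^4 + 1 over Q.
V_4 (also written V4)

The polynomial is an irreducible quartic over Q and its discriminant is 256 = 16^2, a perfect square, so the Galois group is contained in A_4. The resolvent cubic y^3 - 4*y splits completely over Q, which gives the Klein four-group V_4.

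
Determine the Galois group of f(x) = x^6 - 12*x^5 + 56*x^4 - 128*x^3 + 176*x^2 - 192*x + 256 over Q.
The polynomial f is an irreducible sextic over Q, so G = Gal(f/Q) is one of the 16 transitive subgroups 6T1, ..., 6T16 of S_6. The discriminant of f is -5497558138880000, which is not a perfect square, so G is not contained in A_6. The transitive groups of degree 6 not contained in A_6 are: C_6 (6T1, order 6), S_3 (6T2, order 6), D_6 (6T3, order 12), C_3 x S_3 (6T5, order 18), A_4 x C_2 (6T6, order 24), S_4 (6T8, order 24), S_3 x S_3 (6T9, order 36), S_4 x C_2 (6T11, order 48), (S_3 x S_3) : C_2 (6T13, order 72), PGL(2,5) (6T14, order 120), S_6 (6T16, order 720). By Dedekind's theorem, for a prime p not dividing disc(f) the degrees of the irreducible factors of f mod p form the cycle type of an element of G. Factoring f modulo the 22 such primes p <= 89 (skipping 2, 5, which divide the discriminant), each new pattern first appears at: mod 3: f = (x^3 + x^2 + 2x + 1)(x^3 + 2x^2 + x + 1), pattern 3+3; mod 7: f = (x^2 + x + 4)(x^2 + 3x + 5)(x^2 + 5x + 3), pattern 2+2+2; mod 13: f = (x + 3)(x + 6)(x^4 + 5x^3 + 6x^2 + x + 7), pattern 4+1+1; mod 43: f = (x + 17)(x + 22)(x^2 + 39x + 1)(x^2 + 39x + 20), pattern 2+2+1+1. No other pattern occurs in this range, so the set of observed cycle types is {3+3, 2+2+2, 4+1+1, 2+2+1+1}. The candidates containing elements of all these cycle types are S_4 (6T8) of order 24, S_4 x C_2 (6T11) of order 48, PGL(2,5) (6T14) of order 120, S_6 (6T16) of order 720; the others are excluded. The observed types are precisely the cycle types that occur in S_4 (6T8) (apart from the identity). Each of the other remaining candidates has further cycle types, and by the Chebotarev density theorem the matching factorization patterns would occur for a proportion of primes equal to their share of the group: S_4 x C_2 (6T11) additionally contains elements of type 6, 4+2, 2+1+1+1+1 (17 of its 48 elements, about 35% of primes); PGL(2,5) (6T14) additionally contains elements of type 6, 5+1 (44 of its 120 elements, about 37% of primes); S_6 (6T16) additionally contains elements of type 6, 5+1, 4+2, 3+2+1, 3+1+1+1, 2+1+1+1+1 (529 of its 720 elements, about 73% of primes). None of the 22 primes tested shows any such pattern (for each of these groups the chance of that is below 10^-4), which rules them out. Hence G = S_4 (6T8), of order 24.

S_4 (also written S4-)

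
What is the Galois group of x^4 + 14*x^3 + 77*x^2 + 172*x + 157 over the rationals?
The polynomial is an irreducible quartic over Q and its discriminant is 29811600 = 5460^2, a perfect square, so the Galois group is contained in A_4. The resolvent cubic y^3 - 77*y^2 + 1780*y - 12000 splits completely over Q, which gives the Klein four-group V_4.

V_4, the Klein four-group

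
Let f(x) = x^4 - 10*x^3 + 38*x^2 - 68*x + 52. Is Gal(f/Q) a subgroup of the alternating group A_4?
The polynomial is irreducible of degree 4 over Q. Its discriminant is 2304 = 48^2, a perfect square. A Galois group lies in the alternating group exactly when the discriminant is a square in Q, so the Galois group (V_4) is contained in A_4.

Yes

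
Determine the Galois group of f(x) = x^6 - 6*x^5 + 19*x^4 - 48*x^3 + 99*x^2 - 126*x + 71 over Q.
The polynomial f is an irreducible sextic over Q, so G = Gal(f/Q) is one of the 16 transitive subgroups 6T1, ..., 6T16 of S_6. The discriminant of f is -122931200, which is not a perfect square, so G is not contained in A_6. The transitive groups of degree 6 not contained in A_6 are: C_6 (6T1, order 6), S_3 (6T2, order 6), D_6 (6T3, order 12), C_3 x S_3 (6T5, order 18), A_4 x C_2 (6T6, order 24), S_4 (6T8, order 24), S_3 x S_3 (6T9, order 36), S_4 x C_2 (6T11, order 48), (S_3 x S_3) : C_2 (6T13, order 72), PGL(2,5) (6T14, order 120), S_6 (6T16, order 720). By Dedekind's theorem, for a prime p not dividing disc(f) the degrees of the irreducible factors of f mod p form the cycle type of an element of G. Factoring f modulo the 17 such primes p <= 71 (skipping 2, 5, 7, which divide the discriminant), each new pattern first appears at: mod 3: f = (x^3 + x^2 + x + 2)(x^3 + 2x^2 + x + 1), pattern 3+3; mod 13: f = (x^6 + 7x^5 + 6x^4 + 4x^3 + 8x^2 + 4x + 6), pattern 6; mod 19: f = (x^2 + 7x + 3)(x^4 + 6x^3 + 12x^2 + 2x + 11), pattern 4+2; mod 23: f = (x + 16)(x + 17)(x^4 + 7x^3 + 22x^2 + 13x + 11), pattern 4+1+1; mod 53: f = (x^2 + x + 43)(x^2 + 14x + 41)(x^2 + 32x + 24), pattern 2+2+2; mod 59: f = (x + 11)(x + 19)(x^2 + 36x + 21)(x^2 + 46x + 39), pattern 2+2+1+1; mod 71: f = (x)(x + 38)(x + 55)(x + 60)(x^2 + 54x + 62), pattern 2+1+1+1+1. No other pattern occurs in this range, so the set of observed cycle types is {3+3, 6, 4+2, 4+1+1, 2+2+2, 2+2+1+1, 2+1+1+1+1}. The candidates containing elements of all these cycle types are S_4 x C_2 (6T11) of order 48, S_6 (6T16) of order 720; the others are excluded. The observed types are precisely the cycle types that occur in S_4 x C_2 (6T11) (apart from the identity). Each of the other remaining candidates has further cycle types, and by the Chebotarev density theorem the matching factorization patterns would occur for a proportion of primes equal to their share of the group: S_6 (6T16) additionally contains elements of type 5+1, 3+2+1, 3+1+1+1 (304 of its 720 elements, about 42% of primes). None of the 17 primes tested shows any such pattern (for each of these groups the chance of that is below 10^-4), which rules them out. Hence G = S_4 x C_2 (6T11), of order 48.

S_4 x C_2 (also written S4xC2)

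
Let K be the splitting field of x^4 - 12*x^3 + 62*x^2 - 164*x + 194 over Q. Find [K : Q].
4

The degree of the splitting field over Q equals the order of the Galois group, so first determine the group. The polynomial is an irreducible quartic over Q and its discriminant is 1016064 = 1008^2, a perfect square, so the Galois group is contained in A_4. The resolvent cubic y^3 - 62*y^2 + 1192*y - 6720 splits completely over Q, which gives the Klein four-group V_4. The Galois group V_4 (4T2) has order 4, so the splitting field has degree 4 over Q.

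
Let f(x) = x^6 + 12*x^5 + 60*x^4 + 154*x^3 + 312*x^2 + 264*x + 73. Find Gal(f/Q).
The polynomial f is an irreducible sextic over Q, so G = Gal(f/Q) is one of the 16 transitive subgroups 6T1, ..., 6T16 of S_6. The discriminant of f is -941328478973952, which is not a perfect square, so G is not contained in A_6. The transitive groups of degree 6 not contained in A_6 are: C_6 (6T1, order 6), S_3 (6T2, order 6), D_6 (6T3, order 12), C_3 x S_3 (6T5, order 18), A_4 x C_2 (6T6, order 24), S_4 (6T8, order 24), S_3 x S_3 (6T9, order 36), S_4 x C_2 (6T11, order 48), (S_3 x S_3) : C_2 (6T13, order 72), PGL(2,5) (6T14, order 120), S_6 (6T16, order 720). By Dedekind's theorem, for a prime p not dividing disc(f) the degrees of the irreducible factors of f mod p form the cycle type of an element of G. Factoring f modulo the 23 such primes p <= 103 (skipping 2, 3, 17, 67, which divide the discriminant), each new pattern first appears at: mod 5: f = (x^2 + 3)(x^2 + 3x + 3)(x^2 + 4x + 2), pattern 2+2+2; mod 7: f = (x^3 + 6x^2 + 4)(x^3 + 6x^2 + 3x + 6), pattern 3+3; mod 61: f = (x + 5)(x + 15)(x + 17)(x + 20)(x + 35)(x + 42), pattern 1+1+1+1+1+1. No other pattern occurs in this range, so the set of observed cycle types is {2+2+2, 3+3, 1+1+1+1+1+1}. The candidates containing elements of all these cycle types are C_6 (6T1) of order 6, S_3 (6T2) of order 6, D_6 (6T3) of order 12, C_3 x S_3 (6T5) of order 18, A_4 x C_2 (6T6) of order 24, S_4 (6T8) of order 24, S_3 x S_3 (6T9) of order 36, S_4 x C_2 (6T11) of order 48, (S_3 x S_3) : C_2 (6T13) of order 72, PGL(2,5) (6T14) of order 120, S_6 (6T16) of order 720; the others are excluded. The observed types are precisely the cycle types that occur in S_3 (6T2). Each of the other remaining candidates has further cycle types, and by the Chebotarev density theorem the matching factorization patterns would occur for a proportion of primes equal to their share of the group: C_6 (6T1) additionally contains elements of type 6 (2 of its 6 elements, about 33% of primes); D_6 (6T3) additionally contains elements of type 6, 2+2+1+1 (5 of its 12 elements, about 42% of primes); C_3 x S_3 (6T5) additionally contains elements of type 6, 3+1+1+1 (10 of its 18 elements, about 56% of primes); A_4 x C_2 (6T6) additionally contains elements of type 6, 2+2+1+1, 2+1+1+1+1 (14 of its 24 elements, about 58% of primes); S_4 (6T8) additionally contains elements of type 4+1+1, 2+2+1+1 (9 of its 24 elements, about 38% of primes); S_3 x S_3 (6T9) additionally contains elements of type 6, 3+1+1+1, 2+2+1+1 (25 of its 36 elements, about 69% of primes); S_4 x C_2 (6T11) additionally contains elements of type 6, 4+2, 4+1+1, 2+2+1+1, 2+1+1+1+1 (32 of its 48 elements, about 67% of primes); (S_3 x S_3) : C_2 (6T13) additionally contains elements of type 6, 4+2, 3+2+1, 3+1+1+1, 2+2+1+1, 2+1+1+1+1 (61 of its 72 elements, about 85% of primes); PGL(2,5) (6T14) additionally contains elements of type 6, 5+1, 4+1+1, 2+2+1+1 (89 of its 120 elements, about 74% of primes); S_6 (6T16) additionally contains elements of type 6, 5+1, 4+2, 4+1+1, 3+2+1, 3+1+1+1, 2+2+1+1, 2+1+1+1+1 (664 of its 720 elements, about 92% of primes). None of the 23 primes tested shows any such pattern (for each of these groups the chance of that is below 10^-4), which rules them out. Hence G = S_3 (6T2), of order 6.

S_3 (order 6)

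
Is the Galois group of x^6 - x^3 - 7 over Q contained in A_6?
The polynomial is irreducible of degree 6 over Q. Its discriminant is 871199469, which is not a perfect square. A Galois group lies in the alternating group exactly when the discriminant is a square in Q, so the Galois group (S_3 x S_3) is not contained in A_6.

No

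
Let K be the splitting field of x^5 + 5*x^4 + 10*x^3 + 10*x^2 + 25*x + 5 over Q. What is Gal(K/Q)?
The polynomial f is an irreducible quintic over Q, so G = Gal(f/Q) is a transitive subgroup of S_5: one of C_5 (5T1, order 5), D_5 (5T2, order 10), F_20 (5T3, order 20), A_5 (5T4, order 60) or S_5 (5T5, order 120). The discriminant of f is 1024000000 = 32000^2, a perfect square, so G is contained in A_5. The transitive groups of degree 5 contained in A_5 are: C_5 (5T1, order 5), D_5 (5T2, order 10), A_5 (5T4, order 60). By Dedekind's theorem, for a prime p not dividing disc(f) the degrees of the irreducible factors of f mod p form the cycle type of an element of G. Factoring f modulo the 2 such primes p <= 7 (skipping 2, 5, which divide the discriminant), each new pattern first appears at: mod 3: f = (x^5 + 2x^4 + x^3 + x^2 + x + 2), pattern 5; mod 7: f = (x + 5)(x + 6)(x^3 + x^2 + 4x + 6), pattern 3+1+1. No other pattern occurs in this range, so the set of observed cycle types is {5, 3+1+1}. Among the candidates above, the only group containing elements of all these cycle types is A_5 (5T4) — each of C_5 (5T1), D_5 (5T2) lacks at least one of them. Hence G = A_5 (5T4), of order 60.

A_5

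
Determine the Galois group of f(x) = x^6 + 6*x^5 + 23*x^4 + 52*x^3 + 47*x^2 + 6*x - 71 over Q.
6T4: A_4

The polynomial f is an irreducible sextic over Q, so G = Gal(f/Q) is one of the 16 transitive subgroups 6T1, ..., 6T16 of S_6. The discriminant of f is 164995463643136 = 12845056^2, a perfect square, so G is contained in A_6. The transitive groups of degree 6 contained in A_6 are: A_4 (6T4, order 12), S_4 (6T7, order 24), (C_3 x C_3) : C_4 (6T10, order 36), PSL(2,5) (6T12, order 60), A_6 (6T15, order 360). By Dedekind's theorem, for a prime p not dividing disc(f) the degrees of the irreducible factors of f mod p form the cycle type of an element of G. Factoring f modulo the 33 such primes p <= 149 (skipping 2, 7, which divide the discriminant), each new pattern first appears at: mod 3: f = (x^3 + x^2 + 2x + 1)(x^3 + 2x^2 + x + 1), pattern 3+3; mod 13: f = (x + 5)(x + 10)(x^2 + 2x + 6)(x^2 + 2x + 7), pattern 2+2+1+1. No other pattern occurs in this range, so the set of observed cycle types is {3+3, 2+2+1+1}. The candidates containing elements of all these cycle types are A_4 (6T4) of order 12, S_4 (6T7) of order 24, (C_3 x C_3) : C_4 (6T10) of order 36, PSL(2,5) (6T12) of order 60, A_6 (6T15) of order 360; the others are excluded. The observed types are precisely the cycle types that occur in A_4 (6T4) (apart from the identity). Each of the other remaining candidates has further cycle types, and by the Chebotarev density theorem the matching factorization patterns would occur for a proportion of primes equal to their share of the group: S_4 (6T7) additionally contains elements of type 4+2 (6 of its 24 elements, about 25% of primes); (C_3 x C_3) : C_4 (6T10) additionally contains elements of type 4+2, 3+1+1+1 (22 of its 36 elements, about 61% of primes); PSL(2,5) (6T12) additionally contains elements of type 5+1 (24 of its 60 elements, about 40% of primes); A_6 (6T15) additionally contains elements of type 5+1, 4+2, 3+1+1+1 (274 of its 360 elements, about 76% of primes). None of the 33 primes tested shows any such pattern (for each of these groups the chance of that is below 10^-4), which rules them out. Hence G = A_4 (6T4), of order 12.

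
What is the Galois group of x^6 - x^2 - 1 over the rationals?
The polynomial f is an irreducible sextic over Q, so G = Gal(f/Q) is one of the 16 transitive subgroups 6T1, ..., 6T16 of S_6. The discriminant of f is 33856 = 184^2, a perfect square, so G is contained in A_6. The transitive groups of degree 6 contained in A_6 are: A_4 (6T4, order 12), S_4 (6T7, order 24), (C_3 x C_3) : C_4 (6T10, order 36), PSL(2,5) (6T12, order 60), A_6 (6T15, order 360). By Dedekind's theorem, for a prime p not dividing disc(f) the degrees of the irreducible factors of f mod p form the cycle type of an element of G. Factoring f modulo the 79 such primes p <= 419 (skipping 2, 23, which divide the discriminant), each new pattern first appears at: mod 3: f = (x^3 + x^2 + 2x + 1)(x^3 + 2x^2 + 2x + 2), pattern 3+3; mod 5: f = (x^2 + 3)(x^4 + 2x^2 + 3), pattern 4+2; mod 19: f = (x + 5)(x + 14)(x^2 + 9x + 15)(x^2 + 10x + 15), pattern 2+2+1+1; mod 223: f = (x + 16)(x + 57)(x + 78)(x + 145)(x + 166)(x + 207), pattern 1+1+1+1+1+1. No other pattern occurs in this range, so the set of observed cycle types is {3+3, 4+2, 2+2+1+1, 1+1+1+1+1+1}. The candidates containing elements of all these cycle types are S_4 (6T7) of order 24, (C_3 x C_3) : C_4 (6T10) of order 36, A_6 (6T15) of order 360; the others are excluded. The observed types are precisely the cycle types that occur in S_4 (6T7). Each of the other remaining candidates has further cycle types, and by the Chebotarev density theorem the matching factorization patterns would occur for a proportion of primes equal to their share of the group: (C_3 x C_3) : C_4 (6T10) additionally contains elements of type 3+1+1+1 (4 of its 36 elements, about 11% of primes); A_6 (6T15) additionally contains elements of type 5+1, 3+1+1+1 (184 of its 360 elements, about 51% of primes). None of the 79 primes tested shows any such pattern (for each of these groups the chance of that is below 10^-4), which rules them out. Hence G = S_4 (6T7), of order 24.

S_4 (order 24)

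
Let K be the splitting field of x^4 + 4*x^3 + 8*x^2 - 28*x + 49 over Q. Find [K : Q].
The degree of the splitting field over Q equals the order of the Galois group, so first determine the group. The polynomial is an irreducible quartic over Q and its discriminant is 122943744 = 11088^2, a perfect square, so the Galois group is contained in A_4. The resolvent cubic y^3 - 8*y^2 - 308*y splits completely over Q, which gives the Klein four-group V_4. The Galois group V_4 (4T2) has order 4, so the splitting field has degree 4 over Q.

4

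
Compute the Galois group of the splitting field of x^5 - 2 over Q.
F_20, the Frobenius group of order 20

The polynomial f is an irreducible quintic over Q, so G = Gal(f/Q) is a transitive subgroup of S_5: one of C_5 (5T1, order 5), D_5 (5T2, order 10), F_20 (5T3, order 20), A_5 (5T4, order 60) or S_5 (5T5, order 120). The discriminant of f is 50000, which is not a perfect square, so G is not contained in A_5. The transitive groups of degree 5 not contained in A_5 are: F_20 (5T3, order 20), S_5 (5T5, order 120). By Dedekind's theorem, for a prime p not dividing disc(f) the degrees of the irreducible factors of f mod p form the cycle type of an element of G. Factoring f modulo the 18 such primes p <= 71 (skipping 2, 5, which divide the discriminant), each new pattern first appears at: mod 3: f = (x + 1)(x^4 + 2x^3 + x^2 + 2x + 1), pattern 4+1; mod 11: f = (x^5 + 9), pattern 5; mod 19: f = (x + 4)(x^2 + 16x + 16)(x^2 + 18x + 16), pattern 2+2+1. No other pattern occurs in this range, so the set of observed cycle types is {4+1, 5, 2+2+1}. The candidates containing elements of all these cycle types are F_20 (5T3) of order 20, S_5 (5T5) of order 120; the others are excluded. The observed types are precisely the cycle types that occur in F_20 (5T3) (apart from the identity). Each of the other remaining candidates has further cycle types, and by the Chebotarev density theorem the matching factorization patterns would occur for a proportion of primes equal to their share of the group: S_5 (5T5) additionally contains elements of type 3+2, 3+1+1, 2+1+1+1 (50 of its 120 elements, about 42% of primes). None of the 18 primes tested shows any such pattern (for each of these groups the chance of that is below 10^-4), which rules them out. Hence G = F_20 (5T3), of order 20.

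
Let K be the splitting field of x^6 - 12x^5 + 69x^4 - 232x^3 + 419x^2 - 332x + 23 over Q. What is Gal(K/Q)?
S_4 (also written S4-)

The polynomial f is an irreducible sextic over Q, so G = Gal(f/Q) is one of the 16 transitive subgroups 6T1, ..., 6T16 of S_6. The discriminant of f is 870211913777152, which is not a perfect square, so G is not contained in A_6. The transitive groups of degree 6 not contained in A_6 are: C_6 (6T1, order 6), S_3 (6T2, order 6), D_6 (6T3, order 12), C_3 x S_3 (6T5, order 18), A_4 x C_2 (6T6, order 24), S_4 (6T8, order 24), S_3 x S_3 (6T9, order 36), S_4 x C_2 (6T11, order 48), (S_3 x S_3) : C_2 (6T13, order 72), PGL(2,5) (6T14, order 120), S_6 (6T16, order 720). By Dedekind's theorem, for a prime p not dividing disc(f) the degrees of the irreducible factors of f mod p form the cycle type of an element of G. Factoring f modulo the 22 such primes p <= 89 (skipping 2, 37, which divide the discriminant), each new pattern first appears at: mod 3: f = (x^3 + x^2 + x + 2)(x^3 + 2x^2 + 1), pattern 3+3; mod 5: f = (x^2 + x + 1)(x^2 + 3x + 3)(x^2 + 4x + 1), pattern 2+2+2; mod 17: f = (x + 1)(x + 12)(x^4 + 9x^3 + 8x^2 + 15x + 9), pattern 4+1+1; mod 67: f = (x + 7)(x + 56)(x^2 + 63x + 2)(x^2 + 63x + 29), pattern 2+2+1+1. No other pattern occurs in this range, so the set of observed cycle types is {3+3, 2+2+2, 4+1+1, 2+2+1+1}. The candidates containing elements of all these cycle types are S_4 (6T8) of order 24, S_4 x C_2 (6T11) of order 48, PGL(2,5) (6T14) of order 120, S_6 (6T16) of order 720; the others are excluded. The observed types are precisely the cycle types that occur in S_4 (6T8) (apart from the identity). Each of the other remaining candidates has further cycle types, and by the Chebotarev density theorem the matching factorization patterns would occur for a proportion of primes equal to their share of the group: S_4 x C_2 (6T11) additionally contains elements of type 6, 4+2, 2+1+1+1+1 (17 of its 48 elements, about 35% of primes); PGL(2,5) (6T14) additionally contains elements of type 6, 5+1 (44 of its 120 elements, about 37% of primes); S_6 (6T16) additionally contains elements of type 6, 5+1, 4+2, 3+2+1, 3+1+1+1, 2+1+1+1+1 (529 of its 720 elements, about 73% of primes). None of the 22 primes tested shows any such pattern (for each of these groups the chance of that is below 10^-4), which rules them out. Hence G = S_4 (6T8), of order 24.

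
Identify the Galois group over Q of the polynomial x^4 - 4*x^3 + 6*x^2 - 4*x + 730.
The polynomial is an irreducible quartic over Q and its discriminant is 99179645184 = 314928^2, a perfect square, so the Galois group is contained in A_4. The resolvent cubic y^3 - 6*y^2 - 2904*y + 5824 splits completely over Q, which gives the Klein four-group V_4.

V_4, the Klein four-group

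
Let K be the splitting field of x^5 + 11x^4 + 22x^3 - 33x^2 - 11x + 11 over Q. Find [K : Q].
5

The degree of the splitting field over Q equals the order of the Galois group, so first determine the group. The polynomial f is an irreducible quintic over Q, so G = Gal(f/Q) is a transitive subgroup of S_5: one of C_5 (5T1, order 5), D_5 (5T2, order 10), F_20 (5T3, order 20), A_5 (5T4, order 60) or S_5 (5T5, order 120). The discriminant of f is 14320669561 = 119669^2, a perfect square, so G is contained in A_5. The transitive groups of degree 5 contained in A_5 are: C_5 (5T1, order 5), D_5 (5T2, order 10), A_5 (5T4, order 60). By Dedekind's theorem, for a prime p not dividing disc(f) the degrees of the irreducible factors of f mod p form the cycle type of an element of G. Factoring f modulo the 14 such primes p <= 59 (skipping 11, 23, 43, which divide the discriminant), each new pattern first appears at: mod 2: f = (x^5 + x^4 + x^2 + x + 1), pattern 5. No other pattern occurs in this range, so the set of observed cycle types is {5}. The candidates containing elements of all these cycle types are C_5 (5T1) of order 5, D_5 (5T2) of order 10, A_5 (5T4) of order 60; the others are excluded. The observed types are precisely the cycle types that occur in C_5 (5T1) (apart from the identity). Each of the other remaining candidates has further cycle types, and by the Chebotarev density theorem the matching factorization patterns would occur for a proportion of primes equal to their share of the group: D_5 (5T2) additionally contains elements of type 2+2+1 (5 of its 10 elements, about 50% of primes); A_5 (5T4) additionally contains elements of type 3+1+1, 2+2+1 (35 of its 60 elements, about 58% of primes). None of the 14 primes tested shows any such pattern (for each of these groups the chance of that is below 10^-4), which rules them out. Hence G = C_5 (5T1), of order 5. The Galois group C_5 (5T1) has order 5, so the splitting field has degree 5 over Q.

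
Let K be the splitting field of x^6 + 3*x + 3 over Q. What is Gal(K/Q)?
(S_3 x S_3) : C_2 (also written G72)

The polynomial f is an irreducible sextic over Q, so G = Gal(f/Q) is one of the 16 transitive subgroups 6T1, ..., 6T16 of S_6. The discriminant of f is -9059283, which is not a perfect square, so G is not contained in A_6. The transitive groups of degree 6 not contained in A_6 are: C_6 (6T1, order 6), S_3 (6T2, order 6), D_6 (6T3, order 12), C_3 x S_3 (6T5, order 18), A_4 x C_2 (6T6, order 24), S_4 (6T8, order 24), S_3 x S_3 (6T9, order 36), S_4 x C_2 (6T11, order 48), (S_3 x S_3) : C_2 (6T13, order 72), PGL(2,5) (6T14, order 120), S_6 (6T16, order 720). By Dedekind's theorem, for a prime p not dividing disc(f) the degrees of the irreducible factors of f mod p form the cycle type of an element of G. Factoring f modulo the 28 such primes p <= 127 (skipping 3, 17, 43, which divide the discriminant), each new pattern first appears at: mod 2: f = (x^6 + x + 1), pattern 6; mod 7: f = (x + 6)(x^2 + 3x + 6)(x^3 + 5x^2 + x + 3), pattern 3+2+1; mod 11: f = (x^2 + 2x + 2)(x^4 + 9x^3 + 2x^2 + 7), pattern 4+2; mod 13: f = (x + 5)(x + 10)(x^2 + x + 3)(x^2 + 10x + 6), pattern 2+2+1+1; mod 61: f = (x + 2)(x + 4)(x + 10)(x + 21)(x^2 + 24x + 50), pattern 2+1+1+1+1; mod 97: f = (x + 10)(x + 12)(x + 49)(x^3 + 26x^2 + 60x + 34), pattern 3+1+1+1; mod 113: f = (x^2 + 4x + 10)(x^2 + 45x + 105)(x^2 + 64x + 72), pattern 2+2+2; mod 127: f = (x^3 + 39x^2 + 18x + 106)(x^3 + 88x^2 + 106x + 18), pattern 3+3. No other pattern occurs in this range, so the set of observed cycle types is {6, 3+2+1, 4+2, 2+2+1+1, 2+1+1+1+1, 3+1+1+1, 2+2+2, 3+3}. The candidates containing elements of all these cycle types are (S_3 x S_3) : C_2 (6T13) of order 72, S_6 (6T16) of order 720; the others are excluded. The observed types are precisely the cycle types that occur in (S_3 x S_3) : C_2 (6T13) (apart from the identity). Each of the other remaining candidates has further cycle types, and by the Chebotarev density theorem the matching factorization patterns would occur for a proportion of primes equal to their share of the group: S_6 (6T16) additionally contains elements of type 5+1, 4+1+1 (234 of its 720 elements, about 32% of primes). None of the 28 primes tested shows any such pattern (for each of these groups the chance of that is below 10^-4), which rules them out. Hence G = (S_3 x S_3) : C_2 (6T13), of order 72.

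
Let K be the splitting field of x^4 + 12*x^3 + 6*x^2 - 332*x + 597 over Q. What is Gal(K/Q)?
A_4, the alternating group on 4 letters

The polynomial is an irreducible quartic over Q and its discriminant is 18011787264 = 134208^2, a perfect square, so the Galois group is contained in A_4. The resolvent cubic y^3 - 6*y^2 - 6372*y - 181864 is irreducible over Q. An irreducible resolvent with square discriminant gives A_4.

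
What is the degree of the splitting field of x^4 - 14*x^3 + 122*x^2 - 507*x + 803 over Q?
The degree of the splitting field over Q equals the order of the Galois group, so first determine the group. The polynomial is an irreducible quartic over Q and its discriminant is 4949423029, which is not a perfect square, so the Galois group is not contained in A_4. The resolvent cubic y^3 - 122*y^2 + 3886*y - 22573 is irreducible over Q. An irreducible resolvent with non-square discriminant gives S_4. The Galois group S_4 (4T5) has order 24, so the splitting field has degree 24 over Q.

24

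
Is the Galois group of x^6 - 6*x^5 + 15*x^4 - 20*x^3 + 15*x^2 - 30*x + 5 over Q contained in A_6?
Yes

The polynomial is irreducible of degree 6 over Q. Its discriminant is 746496000000 = 864000^2, a perfect square. A Galois group lies in the alternating group exactly when the discriminant is a square in Q, so the Galois group (A_6) is contained in A_6.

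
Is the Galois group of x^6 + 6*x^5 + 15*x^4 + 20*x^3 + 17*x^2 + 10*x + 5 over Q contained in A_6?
The polynomial is irreducible of degree 6 over Q. Its discriminant is -2508800, which is not a perfect square. A Galois group lies in the alternating group exactly when the discriminant is a square in Q, so the Galois group (S_4 x C_2) is not contained in A_6.

No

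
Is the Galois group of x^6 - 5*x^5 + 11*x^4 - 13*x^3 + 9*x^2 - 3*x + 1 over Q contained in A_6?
The polynomial is irreducible of degree 6 over Q. Its discriminant is -16807, which is not a perfect square. A Galois group lies in the alternating group exactly when the discriminant is a square in Q, so the Galois group (C_6) is not contained in A_6.

No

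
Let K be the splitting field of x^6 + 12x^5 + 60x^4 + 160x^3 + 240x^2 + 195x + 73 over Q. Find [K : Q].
The degree of the splitting field over Q equals the order of the Galois group, so first determine the group. The polynomial f is an irreducible sextic over Q, so G = Gal(f/Q) is one of the 16 transitive subgroups 6T1, ..., 6T16 of S_6. The discriminant of f is -9059283, which is not a perfect square, so G is not contained in A_6. The transitive groups of degree 6 not contained in A_6 are: C_6 (6T1, order 6), S_3 (6T2, order 6), D_6 (6T3, order 12), C_3 x S_3 (6T5, order 18), A_4 x C_2 (6T6, order 24), S_4 (6T8, order 24), S_3 x S_3 (6T9, order 36), S_4 x C_2 (6T11, order 48), (S_3 x S_3) : C_2 (6T13, order 72), PGL(2,5) (6T14, order 120), S_6 (6T16, order 720). By Dedekind's theorem, for a prime p not dividing disc(f) the degrees of the irreducible factors of f mod p form the cycle type of an element of G. Factoring f modulo the 28 such primes p <= 127 (skipping 3, 17, 43, which divide the discriminant), each new pattern first appears at: mod 2: f = (x^6 + x + 1), pattern 6; mod 7: f = (x + 1)(x^2 + 2)(x^3 + 4x^2 + 5x + 5), pattern 3+2+1; mod 11: f = (x^2 + 6x + 10)(x^4 + 6x^3 + 3x^2 + 5x + 4), pattern 4+2; mod 13: f = (x + 7)(x + 12)(x^2 + x + 4)(x^2 + 5x + 9), pattern 2+2+1+1; mod 61: f = (x + 4)(x + 6)(x + 12)(x + 23)(x^2 + 28x + 41), pattern 2+1+1+1+1; mod 97: f = (x + 12)(x + 14)(x + 51)(x^3 + 32x^2 + 79x + 72), pattern 3+1+1+1; mod 113: f = (x^2 + 8x + 22)(x^2 + 49x + 86)(x^2 + 68x + 91), pattern 2+2+2; mod 127: f = (x^3 + 45x^2 + 59x + 52)(x^3 + 94x^2 + 89x + 82), pattern 3+3. No other pattern occurs in this range, so the set of observed cycle types is {6, 3+2+1, 4+2, 2+2+1+1, 2+1+1+1+1, 3+1+1+1, 2+2+2, 3+3}. The candidates containing elements of all these cycle types are (S_3 x S_3) : C_2 (6T13) of order 72, S_6 (6T16) of order 720; the others are excluded. The observed types are precisely the cycle types that occur in (S_3 x S_3) : C_2 (6T13) (apart from the identity). Each of the other remaining candidates has further cycle types, and by the Chebotarev density theorem the matching factorization patterns would occur for a proportion of primes equal to their share of the group: S_6 (6T16) additionally contains elements of type 5+1, 4+1+1 (234 of its 720 elements, about 32% of primes). None of the 28 primes tested shows any such pattern (for each of these groups the chance of that is below 10^-4), which rules them out. Hence G = (S_3 x S_3) : C_2 (6T13), of order 72. The Galois group (S_3 x S_3) : C_2 (6T13) has order 72, so the splitting field has degree 72 over Q.

72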